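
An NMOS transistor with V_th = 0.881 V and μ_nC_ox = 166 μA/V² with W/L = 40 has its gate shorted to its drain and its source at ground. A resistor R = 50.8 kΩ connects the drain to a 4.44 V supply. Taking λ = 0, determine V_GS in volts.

With gate tied to drain, V_GS = V_DS ≥ V_GS − V_th, so the device is in saturation.
k_n = μ_nC_ox · (W/L) = 6.64 mA/V².
KCL at the drain: ½ k_n (V_GS − V_th)² = (V_DD − V_GS)/R.
Let x = V_GS − 0.881. Then 169 x² + x − 3.559 = 0, giving x = 0.142 V (positive root), so V_GS = 1.02 V.
I_D = (V_DD − V_GS)/R = (4.44 − 1.02) / 50.8 = 0.0673 mA.

V_GS = 1.02 V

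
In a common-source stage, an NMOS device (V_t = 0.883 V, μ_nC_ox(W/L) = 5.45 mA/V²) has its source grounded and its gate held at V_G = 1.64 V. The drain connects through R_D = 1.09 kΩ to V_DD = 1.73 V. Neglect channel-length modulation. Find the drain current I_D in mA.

I_D = 1.22 mA

V_GS = V_G = 1.64 V, so V_ov = 1.64 − 0.883 = 0.757 V.
Assume saturation: I_D = ½ k_n V_ov² = 0.5 × 5.45 × 0.757² = 1.56 mA, giving V_DS = V_DD − I_D R_D = 1.73 − 1.56 × 1.09 = 0.0279 V.
But 0.0279 V < V_ov = 0.757 V, so the device is actually in triode.
In triode I_D = k_n[V_ov V_DS − ½ V_DS²] and I_D = (V_DD − V_DS)/R_D. Equating: 2.97 V_DS² − 5.497 V_DS + 1.73 = 0, giving V_DS = 0.402 V (the root below V_ov).
I_D = (1.73 − 0.402) / 1.09 = 1.22 mA.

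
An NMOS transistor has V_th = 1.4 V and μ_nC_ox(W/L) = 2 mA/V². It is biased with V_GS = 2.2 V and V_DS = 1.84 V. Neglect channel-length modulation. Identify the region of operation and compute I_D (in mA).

Saturation; I_D = 0.640 mA

V_ov = V_GS − V_th = 2.2 − 1.4 = 0.8 V.
Since V_DS = 1.84 V ≥ V_ov = 0.8 V, the device is in saturation.
I_D = ½ k_n V_ov² = 0.5 × 2 × 0.8² = 0.64 mA.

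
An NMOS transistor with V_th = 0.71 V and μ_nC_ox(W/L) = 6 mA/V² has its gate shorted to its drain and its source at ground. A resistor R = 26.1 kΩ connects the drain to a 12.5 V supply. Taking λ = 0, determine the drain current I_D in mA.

With gate tied to drain, V_GS = V_DS ≥ V_GS − V_th, so the device is in saturation.
KCL at the drain: ½ k_n (V_GS − V_th)² = (V_DD − V_GS)/R.
Let x = V_GS − 0.71. Then 78.3 x² + x − 11.79 = 0, giving x = 0.382 V (positive root), so V_GS = 1.09 V.
I_D = (V_DD − V_GS)/R = (12.5 − 1.09) / 26.1 = 0.437 mA.

I_D = 0.437 mA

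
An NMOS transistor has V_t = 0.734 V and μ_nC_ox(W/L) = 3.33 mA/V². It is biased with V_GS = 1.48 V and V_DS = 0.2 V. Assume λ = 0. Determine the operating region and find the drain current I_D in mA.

Triode; I_D = 0.430 mA

V_ov = V_GS − V_t = 1.48 − 0.734 = 0.746 V.
Since V_DS = 0.2 V < V_ov = 0.746 V, the device is in the triode region.
I_D = k_n [V_ov · V_DS − ½ V_DS²] = 3.33 × [0.746 × 0.2 − 0.5 × 0.2²] = 0.43 mA.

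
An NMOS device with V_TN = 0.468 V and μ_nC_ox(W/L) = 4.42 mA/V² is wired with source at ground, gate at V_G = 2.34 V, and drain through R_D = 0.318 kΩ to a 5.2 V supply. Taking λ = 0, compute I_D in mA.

V_GS = V_G = 2.34 V, so V_ov = 2.34 − 0.468 = 1.87 V.
Assume saturation: I_D = ½ k_n V_ov² = 0.5 × 4.42 × 1.87² = 7.74 mA, giving V_DS = V_DD − I_D R_D = 5.2 − 7.74 × 0.318 = 2.74 V.
V_DS = 2.74 V ≥ V_ov = 1.87 V, confirming saturation.

I_D = 7.74 mA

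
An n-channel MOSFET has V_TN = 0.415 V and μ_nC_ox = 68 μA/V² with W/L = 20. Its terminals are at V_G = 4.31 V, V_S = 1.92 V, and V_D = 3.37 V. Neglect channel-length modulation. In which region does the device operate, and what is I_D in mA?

V_GS = V_G − V_S = 4.31 − 1.92 = 2.39 V; V_DS = V_D − V_S = 3.37 − 1.92 = 1.45 V.
k_n = μ_nC_ox · (W/L) = 1.36 mA/V².
V_ov = V_GS − V_TN = 2.39 − 0.415 = 1.97 V.
Since V_DS = 1.45 V < V_ov = 1.97 V, the device is in the triode region.
I_D = k_n [V_ov · V_DS − ½ V_DS²] = 1.36 × [1.97 × 1.45 − 0.5 × 1.45²] = 2.46 mA.

Triode; I_D = 2.46 mA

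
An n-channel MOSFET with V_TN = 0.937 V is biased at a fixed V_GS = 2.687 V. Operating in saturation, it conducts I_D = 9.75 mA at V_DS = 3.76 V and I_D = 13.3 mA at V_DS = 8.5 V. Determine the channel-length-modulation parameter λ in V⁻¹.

With V_GS fixed, I_D ∝ (1 + λ V_DS) in saturation, so I_D2/I_D1 = (1 + λ V_DS2)/(1 + λ V_DS1).
13.3/9.75 = 1.364 = (1 + 8.5 λ)/(1 + 3.76 λ).
Solving: λ (I_D1 V_DS2 − I_D2 V_DS1) = I_D2 − I_D1, so λ = (13.3 − 9.75) / (9.75 × 8.5 − 13.3 × 3.76) = 3.55 / 32.9 = 0.108 V⁻¹.

λ = 0.108 V⁻¹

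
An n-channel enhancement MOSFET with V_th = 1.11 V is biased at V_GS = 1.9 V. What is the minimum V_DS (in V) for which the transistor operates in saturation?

V_DS,sat = 0.790 V

The boundary between triode and saturation is V_DS = V_GS − V_th = V_ov.
V_ov = 1.9 − 1.11 = 0.79 V.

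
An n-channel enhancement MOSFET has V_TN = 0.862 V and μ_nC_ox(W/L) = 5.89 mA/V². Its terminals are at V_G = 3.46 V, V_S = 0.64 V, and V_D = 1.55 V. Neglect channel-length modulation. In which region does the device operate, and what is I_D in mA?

Triode; I_D = 8.06 mA

V_GS = V_G − V_S = 3.46 − 0.64 = 2.82 V; V_DS = V_D − V_S = 1.55 − 0.64 = 0.91 V.
V_ov = V_GS − V_TN = 2.82 − 0.862 = 1.96 V.
Since V_DS = 0.91 V < V_ov = 1.96 V, the device is in the triode region.
I_D = k_n [V_ov · V_DS − ½ V_DS²] = 5.89 × [1.96 × 0.91 − 0.5 × 0.91²] = 8.06 mA.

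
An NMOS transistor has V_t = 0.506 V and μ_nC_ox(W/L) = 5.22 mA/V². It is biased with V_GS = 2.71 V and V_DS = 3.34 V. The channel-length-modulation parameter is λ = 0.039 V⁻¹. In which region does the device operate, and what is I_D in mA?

Saturation; I_D = 14.3 mA

V_ov = V_GS − V_t = 2.71 − 0.506 = 2.2 V.
Since V_DS = 3.34 V ≥ V_ov = 2.2 V, the device is in saturation.
I_D = ½ k_n V_ov² (1 + λ V_DS) = 0.5 × 5.22 × 2.2² × (1 + 0.039 × 3.34) = 14.3 mA.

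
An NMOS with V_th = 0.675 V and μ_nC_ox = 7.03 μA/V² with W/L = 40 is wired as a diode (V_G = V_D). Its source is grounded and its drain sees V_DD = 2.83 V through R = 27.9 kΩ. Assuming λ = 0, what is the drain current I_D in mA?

I_D = 0.0549 mA

With gate tied to drain, V_GS = V_DS ≥ V_GS − V_th, so the device is in saturation.
k_n = μ_nC_ox · (W/L) = 0.2812 mA/V².
KCL at the drain: ½ k_n (V_GS − V_th)² = (V_DD − V_GS)/R.
Let x = V_GS − 0.675. Then 3.92 x² + x − 2.155 = 0, giving x = 0.625 V (positive root), so V_GS = 1.3 V.
I_D = (V_DD − V_GS)/R = (2.83 − 1.3) / 27.9 = 0.0549 mA.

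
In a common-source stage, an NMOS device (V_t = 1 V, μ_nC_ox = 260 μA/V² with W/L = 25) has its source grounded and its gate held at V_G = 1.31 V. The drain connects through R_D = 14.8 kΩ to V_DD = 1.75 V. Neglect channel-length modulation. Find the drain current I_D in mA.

I_D = 0.114 mA

V_GS = V_G = 1.31 V, so V_ov = 1.31 − 1 = 0.31 V.
k_n = μ_nC_ox · (W/L) = 6.5 mA/V².
Assume saturation: I_D = ½ k_n V_ov² = 0.5 × 6.5 × 0.31² = 0.312 mA, giving V_DS = V_DD − I_D R_D = 1.75 − 0.312 × 14.8 = -2.87 V.
But -2.87 V < V_ov = 0.31 V, so the device is actually in triode.
In triode I_D = k_n[V_ov V_DS − ½ V_DS²] and I_D = (V_DD − V_DS)/R_D. Equating: 48.1 V_DS² − 30.82 V_DS + 1.75 = 0, giving V_DS = 0.063 V (the root below V_ov).
I_D = (1.75 − 0.063) / 14.8 = 0.114 mA.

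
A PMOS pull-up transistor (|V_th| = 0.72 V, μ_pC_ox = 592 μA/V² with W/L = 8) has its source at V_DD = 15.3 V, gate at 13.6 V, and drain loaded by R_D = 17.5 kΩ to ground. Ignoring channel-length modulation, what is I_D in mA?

I_D = 0.862 mA

V_SG = V_DD − V_G = 15.3 − 13.6 = 1.7 V, so V_ov = 1.7 − 0.72 = 0.98 V.
k_p = μ_pC_ox · (W/L) = 4.736 mA/V².
Assume saturation: I_D = ½ k_p V_ov² = 0.5 × 4.736 × 0.98² = 2.27 mA, giving V_SD = V_DD − I_D R_D = 15.3 − 2.27 × 17.5 = -24.5 V.
But -24.5 V < V_ov = 0.98 V, so the device is actually in triode.
In triode I_D = k_p[V_ov V_SD − ½ V_SD²] and I_D = (V_DD − V_SD)/R_D. Equating: 41.4 V_SD² − 82.22 V_SD + 15.3 = 0, giving V_SD = 0.208 V (the root below V_ov).
I_D = (15.3 − 0.208) / 17.5 = 0.862 mA.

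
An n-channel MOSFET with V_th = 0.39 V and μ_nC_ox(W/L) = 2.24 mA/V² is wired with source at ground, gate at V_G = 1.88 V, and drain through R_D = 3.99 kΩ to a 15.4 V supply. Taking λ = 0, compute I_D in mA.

I_D = 2.49 mA

V_GS = V_G = 1.88 V, so V_ov = 1.88 − 0.39 = 1.49 V.
Assume saturation: I_D = ½ k_n V_ov² = 0.5 × 2.24 × 1.49² = 2.49 mA, giving V_DS = V_DD − I_D R_D = 15.4 − 2.49 × 3.99 = 5.48 V.
V_DS = 5.48 V ≥ V_ov = 1.49 V, confirming saturation.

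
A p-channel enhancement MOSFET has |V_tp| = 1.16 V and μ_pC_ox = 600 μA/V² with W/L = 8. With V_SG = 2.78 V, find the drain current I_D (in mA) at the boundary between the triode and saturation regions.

At the boundary V_SD = V_ov = V_SG − |V_tp| = 2.78 − 1.16 = 1.62 V.
k_p = μ_pC_ox · (W/L) = 4.8 mA/V².
I_D = ½ k_p V_ov² = 0.5 × 4.8 × 1.62² = 6.3 mA.

I_D = 6.30 mA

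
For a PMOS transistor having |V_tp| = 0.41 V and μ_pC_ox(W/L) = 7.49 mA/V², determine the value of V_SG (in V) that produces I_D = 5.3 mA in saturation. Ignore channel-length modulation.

In saturation I_D = ½ k_p (V_SG − |V_tp|)², so V_SG − |V_tp| = √(2 I_D / k_p) = √(2 × 5.3 / 7.49) = 1.19 V.
V_SG = 0.41 + 1.19 = 1.6 V.

V_SG = 1.60 V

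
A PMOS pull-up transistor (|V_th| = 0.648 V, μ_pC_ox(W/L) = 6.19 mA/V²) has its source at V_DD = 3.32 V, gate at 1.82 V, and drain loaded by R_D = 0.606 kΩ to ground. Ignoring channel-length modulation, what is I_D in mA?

V_SG = V_DD − V_G = 3.32 − 1.82 = 1.5 V, so V_ov = 1.5 − 0.648 = 0.852 V.
Assume saturation: I_D = ½ k_p V_ov² = 0.5 × 6.19 × 0.852² = 2.25 mA, giving V_SD = V_DD − I_D R_D = 3.32 − 2.25 × 0.606 = 1.96 V.
V_SD = 1.96 V ≥ V_ov = 0.852 V, confirming saturation.

I_D = 2.25 mA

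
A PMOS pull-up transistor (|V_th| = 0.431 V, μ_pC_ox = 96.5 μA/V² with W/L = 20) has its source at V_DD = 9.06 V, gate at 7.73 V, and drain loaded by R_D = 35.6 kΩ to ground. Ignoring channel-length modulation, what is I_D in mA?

I_D = 0.250 mA

V_SG = V_DD − V_G = 9.06 − 7.73 = 1.33 V, so V_ov = 1.33 − 0.431 = 0.899 V.
k_p = μ_pC_ox · (W/L) = 1.93 mA/V².
Assume saturation: I_D = ½ k_p V_ov² = 0.5 × 1.93 × 0.899² = 0.78 mA, giving V_SD = V_DD − I_D R_D = 9.06 − 0.78 × 35.6 = -18.7 V.
But -18.7 V < V_ov = 0.899 V, so the device is actually in triode.
In triode I_D = k_p[V_ov V_SD − ½ V_SD²] and I_D = (V_DD − V_SD)/R_D. Equating: 34.4 V_SD² − 62.77 V_SD + 9.06 = 0, giving V_SD = 0.158 V (the root below V_ov).
I_D = (9.06 − 0.158) / 35.6 = 0.25 mA.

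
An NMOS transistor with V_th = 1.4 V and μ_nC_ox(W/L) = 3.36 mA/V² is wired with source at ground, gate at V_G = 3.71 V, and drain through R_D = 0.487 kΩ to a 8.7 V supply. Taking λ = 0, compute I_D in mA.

I_D = 8.96 mA

V_GS = V_G = 3.71 V, so V_ov = 3.71 − 1.4 = 2.31 V.
Assume saturation: I_D = ½ k_n V_ov² = 0.5 × 3.36 × 2.31² = 8.96 mA, giving V_DS = V_DD − I_D R_D = 8.7 − 8.96 × 0.487 = 4.33 V.
V_DS = 4.33 V ≥ V_ov = 2.31 V, confirming saturation.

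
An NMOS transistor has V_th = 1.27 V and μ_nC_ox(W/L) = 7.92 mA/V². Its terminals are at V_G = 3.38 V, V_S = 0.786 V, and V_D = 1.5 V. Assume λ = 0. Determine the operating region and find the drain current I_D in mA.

Triode; I_D = 5.47 mA

V_GS = V_G − V_S = 3.38 − 0.786 = 2.59 V; V_DS = V_D − V_S = 1.5 − 0.786 = 0.714 V.
V_ov = V_GS − V_th = 2.59 − 1.27 = 1.32 V.
Since V_DS = 0.714 V < V_ov = 1.32 V, the device is in the triode region.
I_D = k_n [V_ov · V_DS − ½ V_DS²] = 7.92 × [1.32 × 0.714 − 0.5 × 0.714²] = 5.47 mA.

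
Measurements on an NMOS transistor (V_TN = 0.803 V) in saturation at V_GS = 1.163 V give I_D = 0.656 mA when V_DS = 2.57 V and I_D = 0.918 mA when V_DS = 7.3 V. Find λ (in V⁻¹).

With V_GS fixed, I_D ∝ (1 + λ V_DS) in saturation, so I_D2/I_D1 = (1 + λ V_DS2)/(1 + λ V_DS1).
0.918/0.656 = 1.399 = (1 + 7.3 λ)/(1 + 2.57 λ).
Solving: λ (I_D1 V_DS2 − I_D2 V_DS1) = I_D2 − I_D1, so λ = (0.918 − 0.656) / (0.656 × 7.3 − 0.918 × 2.57) = 0.262 / 2.43 = 0.108 V⁻¹.

λ = 0.108 V⁻¹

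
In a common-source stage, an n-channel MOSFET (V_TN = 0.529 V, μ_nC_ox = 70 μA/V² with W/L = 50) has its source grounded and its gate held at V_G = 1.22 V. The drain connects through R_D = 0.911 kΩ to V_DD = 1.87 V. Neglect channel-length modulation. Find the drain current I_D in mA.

I_D = 0.836 mA

V_GS = V_G = 1.22 V, so V_ov = 1.22 − 0.529 = 0.691 V.
k_n = μ_nC_ox · (W/L) = 3.5 mA/V².
Assume saturation: I_D = ½ k_n V_ov² = 0.5 × 3.5 × 0.691² = 0.836 mA, giving V_DS = V_DD − I_D R_D = 1.87 − 0.836 × 0.911 = 1.11 V.
V_DS = 1.11 V ≥ V_ov = 0.691 V, confirming saturation.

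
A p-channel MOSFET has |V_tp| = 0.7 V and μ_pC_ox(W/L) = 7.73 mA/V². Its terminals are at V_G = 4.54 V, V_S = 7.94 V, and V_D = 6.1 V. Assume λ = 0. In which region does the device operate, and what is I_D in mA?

V_SG = V_S − V_G = 7.94 − 4.54 = 3.4 V; V_SD = V_S − V_D = 7.94 − 6.1 = 1.84 V.
V_ov = V_SG − |V_tp| = 3.4 − 0.7 = 2.7 V.
Since V_SD = 1.84 V < V_ov = 2.7 V, the device is in the triode region.
I_D = k_p [V_ov · V_SD − ½ V_SD²] = 7.73 × [2.7 × 1.84 − 0.5 × 1.84²] = 25.3 mA.

Triode; I_D = 25.3 mA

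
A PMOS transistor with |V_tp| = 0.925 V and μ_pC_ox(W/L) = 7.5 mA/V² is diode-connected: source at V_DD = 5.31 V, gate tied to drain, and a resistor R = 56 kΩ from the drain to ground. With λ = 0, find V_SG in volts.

V_SG = 1.07 V

With gate tied to drain, V_SG = V_SD ≥ V_SG − |V_tp|, so the device is in saturation.
KCL at the drain: ½ k_p (V_SG − |V_tp|)² = (V_DD − V_SG)/R.
Let x = V_SG − 0.925. Then 210 x² + x − 4.385 = 0, giving x = 0.142 V (positive root), so V_SG = 1.07 V.
I_D = (V_DD − V_SG)/R = (5.31 − 1.07) / 56 = 0.0758 mA.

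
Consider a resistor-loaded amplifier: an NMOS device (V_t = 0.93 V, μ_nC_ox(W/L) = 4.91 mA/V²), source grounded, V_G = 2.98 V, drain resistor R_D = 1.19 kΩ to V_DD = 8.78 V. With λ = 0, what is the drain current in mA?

I_D = 6.68 mA

V_GS = V_G = 2.98 V, so V_ov = 2.98 − 0.93 = 2.05 V.
Assume saturation: I_D = ½ k_n V_ov² = 0.5 × 4.91 × 2.05² = 10.3 mA, giving V_DS = V_DD − I_D R_D = 8.78 − 10.3 × 1.19 = -3.5 V.
But -3.5 V < V_ov = 2.05 V, so the device is actually in triode.
In triode I_D = k_n[V_ov V_DS − ½ V_DS²] and I_D = (V_DD − V_DS)/R_D. Equating: 2.92 V_DS² − 12.98 V_DS + 8.78 = 0, giving V_DS = 0.833 V (the root below V_ov).
I_D = (8.78 − 0.833) / 1.19 = 6.68 mA.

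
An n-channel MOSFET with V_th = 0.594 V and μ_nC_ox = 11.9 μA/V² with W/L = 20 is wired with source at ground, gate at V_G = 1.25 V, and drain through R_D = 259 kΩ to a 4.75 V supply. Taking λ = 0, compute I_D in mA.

V_GS = V_G = 1.25 V, so V_ov = 1.25 − 0.594 = 0.656 V.
k_n = μ_nC_ox · (W/L) = 0.238 mA/V².
Assume saturation: I_D = ½ k_n V_ov² = 0.5 × 0.238 × 0.656² = 0.0512 mA, giving V_DS = V_DD − I_D R_D = 4.75 − 0.0512 × 259 = -8.51 V.
But -8.51 V < V_ov = 0.656 V, so the device is actually in triode.
In triode I_D = k_n[V_ov V_DS − ½ V_DS²] and I_D = (V_DD − V_DS)/R_D. Equating: 30.8 V_DS² − 41.44 V_DS + 4.75 = 0, giving V_DS = 0.127 V (the root below V_ov).
I_D = (4.75 − 0.127) / 259 = 0.0179 mA.

I_D = 0.0179 mA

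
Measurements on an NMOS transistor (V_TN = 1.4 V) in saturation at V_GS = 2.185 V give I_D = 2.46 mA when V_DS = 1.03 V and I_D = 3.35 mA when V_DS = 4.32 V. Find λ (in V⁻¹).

λ = 0.124 V⁻¹

With V_GS fixed, I_D ∝ (1 + λ V_DS) in saturation, so I_D2/I_D1 = (1 + λ V_DS2)/(1 + λ V_DS1).
3.35/2.46 = 1.362 = (1 + 4.32 λ)/(1 + 1.03 λ).
Solving: λ (I_D1 V_DS2 − I_D2 V_DS1) = I_D2 − I_D1, so λ = (3.35 − 2.46) / (2.46 × 4.32 − 3.35 × 1.03) = 0.89 / 7.18 = 0.124 V⁻¹.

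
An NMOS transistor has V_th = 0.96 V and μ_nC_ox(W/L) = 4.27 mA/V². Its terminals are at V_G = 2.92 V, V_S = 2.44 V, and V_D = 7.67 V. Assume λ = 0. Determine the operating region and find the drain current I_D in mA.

Cutoff; I_D = 0 mA

V_GS = V_G − V_S = 2.92 − 2.44 = 0.48 V; V_DS = V_D − V_S = 7.67 − 2.44 = 5.23 V.
V_GS = 0.48 V < V_th = 0.96 V, so the transistor is in cutoff.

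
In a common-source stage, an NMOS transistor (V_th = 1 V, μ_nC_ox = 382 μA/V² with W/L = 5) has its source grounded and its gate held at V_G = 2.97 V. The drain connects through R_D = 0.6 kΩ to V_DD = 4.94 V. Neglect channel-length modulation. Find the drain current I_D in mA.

I_D = 3.71 mA

V_GS = V_G = 2.97 V, so V_ov = 2.97 − 1 = 1.97 V.
k_n = μ_nC_ox · (W/L) = 1.91 mA/V².
Assume saturation: I_D = ½ k_n V_ov² = 0.5 × 1.91 × 1.97² = 3.71 mA, giving V_DS = V_DD − I_D R_D = 4.94 − 3.71 × 0.6 = 2.72 V.
V_DS = 2.72 V ≥ V_ov = 1.97 V, confirming saturation.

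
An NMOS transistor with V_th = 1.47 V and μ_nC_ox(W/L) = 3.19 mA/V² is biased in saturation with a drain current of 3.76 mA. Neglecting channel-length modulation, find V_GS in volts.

In saturation I_D = ½ k_n (V_GS − V_th)², so V_GS − V_th = √(2 I_D / k_n) = √(2 × 3.76 / 3.19) = 1.54 V.
V_GS = 1.47 + 1.54 = 3.01 V.

V_GS = 3.01 V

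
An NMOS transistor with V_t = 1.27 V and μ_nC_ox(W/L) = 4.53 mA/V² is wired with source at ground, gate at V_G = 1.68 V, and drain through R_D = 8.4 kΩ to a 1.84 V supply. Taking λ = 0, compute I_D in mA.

V_GS = V_G = 1.68 V, so V_ov = 1.68 − 1.27 = 0.41 V.
Assume saturation: I_D = ½ k_n V_ov² = 0.5 × 4.53 × 0.41² = 0.381 mA, giving V_DS = V_DD − I_D R_D = 1.84 − 0.381 × 8.4 = -1.36 V.
But -1.36 V < V_ov = 0.41 V, so the device is actually in triode.
In triode I_D = k_n[V_ov V_DS − ½ V_DS²] and I_D = (V_DD − V_DS)/R_D. Equating: 19 V_DS² − 16.6 V_DS + 1.84 = 0, giving V_DS = 0.13 V (the root below V_ov).
I_D = (1.84 − 0.13) / 8.4 = 0.204 mA.

I_D = 0.204 mA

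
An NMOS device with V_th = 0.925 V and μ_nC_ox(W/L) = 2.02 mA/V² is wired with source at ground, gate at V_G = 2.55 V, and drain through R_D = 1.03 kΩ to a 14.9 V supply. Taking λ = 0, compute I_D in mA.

I_D = 2.67 mA

V_GS = V_G = 2.55 V, so V_ov = 2.55 − 0.925 = 1.62 V.
Assume saturation: I_D = ½ k_n V_ov² = 0.5 × 2.02 × 1.62² = 2.67 mA, giving V_DS = V_DD − I_D R_D = 14.9 − 2.67 × 1.03 = 12.2 V.
V_DS = 12.2 V ≥ V_ov = 1.62 V, confirming saturation.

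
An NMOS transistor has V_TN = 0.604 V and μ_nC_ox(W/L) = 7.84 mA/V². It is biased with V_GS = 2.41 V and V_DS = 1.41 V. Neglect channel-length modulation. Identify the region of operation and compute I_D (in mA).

Triode; I_D = 12.2 mA

V_ov = V_GS − V_TN = 2.41 − 0.604 = 1.81 V.
Since V_DS = 1.41 V < V_ov = 1.81 V, the device is in the triode region.
I_D = k_n [V_ov · V_DS − ½ V_DS²] = 7.84 × [1.81 × 1.41 − 0.5 × 1.41²] = 12.2 mA.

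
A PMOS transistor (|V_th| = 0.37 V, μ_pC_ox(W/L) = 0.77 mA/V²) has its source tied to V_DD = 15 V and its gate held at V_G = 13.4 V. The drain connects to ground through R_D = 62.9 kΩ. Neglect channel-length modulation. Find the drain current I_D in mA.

V_SG = V_DD − V_G = 15 − 13.4 = 1.6 V, so V_ov = 1.6 − 0.37 = 1.23 V.
Assume saturation: I_D = ½ k_p V_ov² = 0.5 × 0.77 × 1.23² = 0.582 mA, giving V_SD = V_DD − I_D R_D = 15 − 0.582 × 62.9 = -21.6 V.
But -21.6 V < V_ov = 1.23 V, so the device is actually in triode.
In triode I_D = k_p[V_ov V_SD − ½ V_SD²] and I_D = (V_DD − V_SD)/R_D. Equating: 24.2 V_SD² − 60.57 V_SD + 15 = 0, giving V_SD = 0.279 V (the root below V_ov).
I_D = (15 − 0.279) / 62.9 = 0.234 mA.

I_D = 0.234 mA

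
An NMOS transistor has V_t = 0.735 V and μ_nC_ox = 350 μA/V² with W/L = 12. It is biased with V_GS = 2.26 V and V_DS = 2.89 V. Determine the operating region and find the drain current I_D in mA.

k_n = μ_nC_ox · (W/L) = 4.2 mA/V².
V_ov = V_GS − V_t = 2.26 − 0.735 = 1.52 V.
Since V_DS = 2.89 V ≥ V_ov = 1.52 V, the device is in saturation.
I_D = ½ k_n V_ov² = 0.5 × 4.2 × 1.52² = 4.88 mA.

Saturation; I_D = 4.88 mA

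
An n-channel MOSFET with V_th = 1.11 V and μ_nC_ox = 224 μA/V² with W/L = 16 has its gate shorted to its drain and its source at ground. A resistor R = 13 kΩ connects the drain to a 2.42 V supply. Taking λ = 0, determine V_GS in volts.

With gate tied to drain, V_GS = V_DS ≥ V_GS − V_th, so the device is in saturation.
k_n = μ_nC_ox · (W/L) = 3.584 mA/V².
KCL at the drain: ½ k_n (V_GS − V_th)² = (V_DD − V_GS)/R.
Let x = V_GS − 1.11. Then 23.3 x² + x − 1.31 = 0, giving x = 0.217 V (positive root), so V_GS = 1.33 V.
I_D = (V_DD − V_GS)/R = (2.42 − 1.33) / 13 = 0.0841 mA.

V_GS = 1.33 V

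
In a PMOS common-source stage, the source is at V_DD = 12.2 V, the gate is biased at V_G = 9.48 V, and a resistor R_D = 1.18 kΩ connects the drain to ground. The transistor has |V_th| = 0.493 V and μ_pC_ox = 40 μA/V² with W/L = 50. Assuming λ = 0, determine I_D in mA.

I_D = 4.96 mA

V_SG = V_DD − V_G = 12.2 − 9.48 = 2.72 V, so V_ov = 2.72 − 0.493 = 2.23 V.
k_p = μ_pC_ox · (W/L) = 2 mA/V².
Assume saturation: I_D = ½ k_p V_ov² = 0.5 × 2 × 2.23² = 4.96 mA, giving V_SD = V_DD − I_D R_D = 12.2 − 4.96 × 1.18 = 6.35 V.
V_SD = 6.35 V ≥ V_ov = 2.23 V, confirming saturation.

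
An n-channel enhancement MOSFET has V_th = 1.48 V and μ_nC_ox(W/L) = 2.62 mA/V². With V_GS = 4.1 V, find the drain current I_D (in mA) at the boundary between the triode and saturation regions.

At the boundary V_DS = V_ov = V_GS − V_th = 4.1 − 1.48 = 2.62 V.
I_D = ½ k_n V_ov² = 0.5 × 2.62 × 2.62² = 8.99 mA.

I_D = 8.99 mA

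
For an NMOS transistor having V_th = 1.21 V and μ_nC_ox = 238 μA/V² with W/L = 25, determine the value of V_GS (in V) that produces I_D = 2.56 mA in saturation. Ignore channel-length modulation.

V_GS = 2.14 V

k_n = μ_nC_ox · (W/L) = 5.95 mA/V².
In saturation I_D = ½ k_n (V_GS − V_th)², so V_GS − V_th = √(2 I_D / k_n) = √(2 × 2.56 / 5.95) = 0.928 V.
V_GS = 1.21 + 0.928 = 2.14 V.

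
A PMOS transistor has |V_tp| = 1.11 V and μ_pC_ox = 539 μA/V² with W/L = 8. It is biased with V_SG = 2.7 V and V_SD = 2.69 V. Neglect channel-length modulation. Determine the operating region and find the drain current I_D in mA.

Saturation; I_D = 5.45 mA

k_p = μ_pC_ox · (W/L) = 4.312 mA/V².
V_ov = V_SG − |V_tp| = 2.7 − 1.11 = 1.59 V.
Since V_SD = 2.69 V ≥ V_ov = 1.59 V, the device is in saturation.
I_D = ½ k_p V_ov² = 0.5 × 4.312 × 1.59² = 5.45 mA.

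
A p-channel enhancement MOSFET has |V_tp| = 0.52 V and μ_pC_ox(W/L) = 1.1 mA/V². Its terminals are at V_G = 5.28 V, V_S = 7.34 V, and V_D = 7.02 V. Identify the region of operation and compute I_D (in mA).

Triode; I_D = 0.486 mA

V_SG = V_S − V_G = 7.34 − 5.28 = 2.06 V; V_SD = V_S − V_D = 7.34 − 7.02 = 0.32 V.
V_ov = V_SG − |V_tp| = 2.06 − 0.52 = 1.54 V.
Since V_SD = 0.32 V < V_ov = 1.54 V, the device is in the triode region.
I_D = k_p [V_ov · V_SD − ½ V_SD²] = 1.1 × [1.54 × 0.32 − 0.5 × 0.32²] = 0.486 mA.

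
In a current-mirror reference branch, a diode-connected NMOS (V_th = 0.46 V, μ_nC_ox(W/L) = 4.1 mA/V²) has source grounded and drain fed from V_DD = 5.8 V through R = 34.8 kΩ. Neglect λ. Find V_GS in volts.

V_GS = 0.727 V

With gate tied to drain, V_GS = V_DS ≥ V_GS − V_th, so the device is in saturation.
KCL at the drain: ½ k_n (V_GS − V_th)² = (V_DD − V_GS)/R.
Let x = V_GS − 0.46. Then 71.3 x² + x − 5.34 = 0, giving x = 0.267 V (positive root), so V_GS = 0.727 V.
I_D = (V_DD − V_GS)/R = (5.8 − 0.727) / 34.8 = 0.146 mA.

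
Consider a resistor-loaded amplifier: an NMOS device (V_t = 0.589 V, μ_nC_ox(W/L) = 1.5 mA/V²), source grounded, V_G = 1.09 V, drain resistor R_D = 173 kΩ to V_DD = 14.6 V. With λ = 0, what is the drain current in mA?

V_GS = V_G = 1.09 V, so V_ov = 1.09 − 0.589 = 0.501 V.
Assume saturation: I_D = ½ k_n V_ov² = 0.5 × 1.5 × 0.501² = 0.188 mA, giving V_DS = V_DD − I_D R_D = 14.6 − 0.188 × 173 = -18 V.
But -18 V < V_ov = 0.501 V, so the device is actually in triode.
In triode I_D = k_n[V_ov V_DS − ½ V_DS²] and I_D = (V_DD − V_DS)/R_D. Equating: 130 V_DS² − 131 V_DS + 14.6 = 0, giving V_DS = 0.128 V (the root below V_ov).
I_D = (14.6 − 0.128) / 173 = 0.0837 mA.

I_D = 0.0837 mA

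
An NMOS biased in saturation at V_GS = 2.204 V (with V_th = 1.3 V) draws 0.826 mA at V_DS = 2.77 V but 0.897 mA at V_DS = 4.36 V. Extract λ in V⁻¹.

λ = 0.0636 V⁻¹

With V_GS fixed, I_D ∝ (1 + λ V_DS) in saturation, so I_D2/I_D1 = (1 + λ V_DS2)/(1 + λ V_DS1).
0.897/0.826 = 1.086 = (1 + 4.36 λ)/(1 + 2.77 λ).
Solving: λ (I_D1 V_DS2 − I_D2 V_DS1) = I_D2 − I_D1, so λ = (0.897 − 0.826) / (0.826 × 4.36 − 0.897 × 2.77) = 0.071 / 1.12 = 0.0636 V⁻¹.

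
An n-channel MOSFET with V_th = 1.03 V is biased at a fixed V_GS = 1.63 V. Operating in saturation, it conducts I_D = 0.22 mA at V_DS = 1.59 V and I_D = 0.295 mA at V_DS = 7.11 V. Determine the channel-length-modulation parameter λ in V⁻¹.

With V_GS fixed, I_D ∝ (1 + λ V_DS) in saturation, so I_D2/I_D1 = (1 + λ V_DS2)/(1 + λ V_DS1).
0.295/0.22 = 1.341 = (1 + 7.11 λ)/(1 + 1.59 λ).
Solving: λ (I_D1 V_DS2 − I_D2 V_DS1) = I_D2 − I_D1, so λ = (0.295 − 0.22) / (0.22 × 7.11 − 0.295 × 1.59) = 0.075 / 1.1 = 0.0685 V⁻¹.

λ = 0.0685 V⁻¹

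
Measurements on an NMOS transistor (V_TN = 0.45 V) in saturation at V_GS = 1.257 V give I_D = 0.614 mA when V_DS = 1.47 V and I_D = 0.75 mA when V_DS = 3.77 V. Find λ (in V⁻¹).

With V_GS fixed, I_D ∝ (1 + λ V_DS) in saturation, so I_D2/I_D1 = (1 + λ V_DS2)/(1 + λ V_DS1).
0.75/0.614 = 1.221 = (1 + 3.77 λ)/(1 + 1.47 λ).
Solving: λ (I_D1 V_DS2 − I_D2 V_DS1) = I_D2 − I_D1, so λ = (0.75 − 0.614) / (0.614 × 3.77 − 0.75 × 1.47) = 0.136 / 1.21 = 0.112 V⁻¹.

λ = 0.112 V⁻¹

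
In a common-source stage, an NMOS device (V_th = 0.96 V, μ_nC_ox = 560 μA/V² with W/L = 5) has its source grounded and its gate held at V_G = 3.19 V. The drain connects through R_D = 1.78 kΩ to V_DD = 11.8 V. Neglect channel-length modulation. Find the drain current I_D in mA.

V_GS = V_G = 3.19 V, so V_ov = 3.19 − 0.96 = 2.23 V.
k_n = μ_nC_ox · (W/L) = 2.8 mA/V².
Assume saturation: I_D = ½ k_n V_ov² = 0.5 × 2.8 × 2.23² = 6.96 mA, giving V_DS = V_DD − I_D R_D = 11.8 − 6.96 × 1.78 = -0.592 V.
But -0.592 V < V_ov = 2.23 V, so the device is actually in triode.
In triode I_D = k_n[V_ov V_DS − ½ V_DS²] and I_D = (V_DD − V_DS)/R_D. Equating: 2.49 V_DS² − 12.11 V_DS + 11.8 = 0, giving V_DS = 1.35 V (the root below V_ov).
I_D = (11.8 − 1.35) / 1.78 = 5.87 mA.

I_D = 5.87 mA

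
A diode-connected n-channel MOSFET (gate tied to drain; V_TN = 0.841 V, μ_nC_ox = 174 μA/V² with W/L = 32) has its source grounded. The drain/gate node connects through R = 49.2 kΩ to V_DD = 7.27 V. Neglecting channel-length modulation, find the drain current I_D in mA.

I_D = 0.126 mA

With gate tied to drain, V_GS = V_DS ≥ V_GS − V_TN, so the device is in saturation.
k_n = μ_nC_ox · (W/L) = 5.568 mA/V².
KCL at the drain: ½ k_n (V_GS − V_TN)² = (V_DD − V_GS)/R.
Let x = V_GS − 0.841. Then 137 x² + x − 6.429 = 0, giving x = 0.213 V (positive root), so V_GS = 1.05 V.
I_D = (V_DD − V_GS)/R = (7.27 − 1.05) / 49.2 = 0.126 mA.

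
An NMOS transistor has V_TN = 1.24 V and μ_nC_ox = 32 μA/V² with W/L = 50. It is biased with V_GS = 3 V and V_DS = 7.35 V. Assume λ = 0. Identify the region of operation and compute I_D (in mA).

k_n = μ_nC_ox · (W/L) = 1.6 mA/V².
V_ov = V_GS − V_TN = 3 − 1.24 = 1.76 V.
Since V_DS = 7.35 V ≥ V_ov = 1.76 V, the device is in saturation.
I_D = ½ k_n V_ov² = 0.5 × 1.6 × 1.76² = 2.48 mA.

Saturation; I_D = 2.48 mA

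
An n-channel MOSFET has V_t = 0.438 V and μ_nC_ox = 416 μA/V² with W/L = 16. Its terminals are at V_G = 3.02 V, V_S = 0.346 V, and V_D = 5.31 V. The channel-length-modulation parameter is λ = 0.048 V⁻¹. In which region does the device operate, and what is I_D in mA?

Saturation; I_D = 20.6 mA

V_GS = V_G − V_S = 3.02 − 0.346 = 2.67 V; V_DS = V_D − V_S = 5.31 − 0.346 = 4.96 V.
k_n = μ_nC_ox · (W/L) = 6.656 mA/V².
V_ov = V_GS − V_t = 2.67 − 0.438 = 2.24 V.
Since V_DS = 4.96 V ≥ V_ov = 2.24 V, the device is in saturation.
I_D = ½ k_n V_ov² (1 + λ V_DS) = 0.5 × 6.656 × 2.24² × (1 + 0.048 × 4.96) = 20.6 mA.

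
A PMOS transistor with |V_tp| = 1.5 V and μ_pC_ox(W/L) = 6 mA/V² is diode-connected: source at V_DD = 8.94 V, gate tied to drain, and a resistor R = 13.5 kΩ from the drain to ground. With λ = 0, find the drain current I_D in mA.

With gate tied to drain, V_SG = V_SD ≥ V_SG − |V_tp|, so the device is in saturation.
KCL at the drain: ½ k_p (V_SG − |V_tp|)² = (V_DD − V_SG)/R.
Let x = V_SG − 1.5. Then 40.5 x² + x − 7.44 = 0, giving x = 0.416 V (positive root), so V_SG = 1.92 V.
I_D = (V_DD − V_SG)/R = (8.94 − 1.92) / 13.5 = 0.52 mA.

I_D = 0.520 mA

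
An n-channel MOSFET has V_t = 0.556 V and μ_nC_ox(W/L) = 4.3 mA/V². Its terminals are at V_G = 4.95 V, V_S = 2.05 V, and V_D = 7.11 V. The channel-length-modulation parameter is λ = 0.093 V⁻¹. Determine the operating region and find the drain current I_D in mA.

Saturation; I_D = 17.4 mA

V_GS = V_G − V_S = 4.95 − 2.05 = 2.9 V; V_DS = V_D − V_S = 7.11 − 2.05 = 5.06 V.
V_ov = V_GS − V_t = 2.9 − 0.556 = 2.34 V.
Since V_DS = 5.06 V ≥ V_ov = 2.34 V, the device is in saturation.
I_D = ½ k_n V_ov² (1 + λ V_DS) = 0.5 × 4.3 × 2.34² × (1 + 0.093 × 5.06) = 17.4 mA.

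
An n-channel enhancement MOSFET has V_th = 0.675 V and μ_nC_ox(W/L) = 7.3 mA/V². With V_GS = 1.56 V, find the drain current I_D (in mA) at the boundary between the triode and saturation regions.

At the boundary V_DS = V_ov = V_GS − V_th = 1.56 − 0.675 = 0.885 V.
I_D = ½ k_n V_ov² = 0.5 × 7.3 × 0.885² = 2.86 mA.

I_D = 2.86 mA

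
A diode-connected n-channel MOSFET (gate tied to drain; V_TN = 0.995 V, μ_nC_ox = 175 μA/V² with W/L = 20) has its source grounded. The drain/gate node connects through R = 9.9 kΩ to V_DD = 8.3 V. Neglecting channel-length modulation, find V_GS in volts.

V_GS = 1.62 V

With gate tied to drain, V_GS = V_DS ≥ V_GS − V_TN, so the device is in saturation.
k_n = μ_nC_ox · (W/L) = 3.5 mA/V².
KCL at the drain: ½ k_n (V_GS − V_TN)² = (V_DD − V_GS)/R.
Let x = V_GS − 0.995. Then 17.3 x² + x − 7.305 = 0, giving x = 0.621 V (positive root), so V_GS = 1.62 V.
I_D = (V_DD − V_GS)/R = (8.3 − 1.62) / 9.9 = 0.675 mA.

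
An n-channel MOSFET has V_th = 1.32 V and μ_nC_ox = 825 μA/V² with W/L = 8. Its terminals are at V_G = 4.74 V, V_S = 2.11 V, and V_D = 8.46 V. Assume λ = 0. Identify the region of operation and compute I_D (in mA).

V_GS = V_G − V_S = 4.74 − 2.11 = 2.63 V; V_DS = V_D − V_S = 8.46 − 2.11 = 6.35 V.
k_n = μ_nC_ox · (W/L) = 6.6 mA/V².
V_ov = V_GS − V_th = 2.63 − 1.32 = 1.31 V.
Since V_DS = 6.35 V ≥ V_ov = 1.31 V, the device is in saturation.
I_D = ½ k_n V_ov² = 0.5 × 6.6 × 1.31² = 5.66 mA.

Saturation; I_D = 5.66 mA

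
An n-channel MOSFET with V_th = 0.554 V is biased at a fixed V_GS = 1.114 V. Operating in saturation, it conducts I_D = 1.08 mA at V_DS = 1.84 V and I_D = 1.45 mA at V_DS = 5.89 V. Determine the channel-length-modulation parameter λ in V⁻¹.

λ = 0.100 V⁻¹

With V_GS fixed, I_D ∝ (1 + λ V_DS) in saturation, so I_D2/I_D1 = (1 + λ V_DS2)/(1 + λ V_DS1).
1.45/1.08 = 1.343 = (1 + 5.89 λ)/(1 + 1.84 λ).
Solving: λ (I_D1 V_DS2 − I_D2 V_DS1) = I_D2 − I_D1, so λ = (1.45 − 1.08) / (1.08 × 5.89 − 1.45 × 1.84) = 0.37 / 3.69 = 0.1 V⁻¹.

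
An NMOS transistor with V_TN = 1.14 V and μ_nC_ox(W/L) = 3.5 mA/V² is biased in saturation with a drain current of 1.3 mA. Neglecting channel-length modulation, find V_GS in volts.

V_GS = 2.00 V

In saturation I_D = ½ k_n (V_GS − V_TN)², so V_GS − V_TN = √(2 I_D / k_n) = √(2 × 1.3 / 3.5) = 0.862 V.
V_GS = 1.14 + 0.862 = 2 V.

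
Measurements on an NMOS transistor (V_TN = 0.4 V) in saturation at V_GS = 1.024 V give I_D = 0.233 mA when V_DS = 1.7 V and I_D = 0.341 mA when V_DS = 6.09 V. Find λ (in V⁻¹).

λ = 0.129 V⁻¹

With V_GS fixed, I_D ∝ (1 + λ V_DS) in saturation, so I_D2/I_D1 = (1 + λ V_DS2)/(1 + λ V_DS1).
0.341/0.233 = 1.464 = (1 + 6.09 λ)/(1 + 1.7 λ).
Solving: λ (I_D1 V_DS2 − I_D2 V_DS1) = I_D2 − I_D1, so λ = (0.341 − 0.233) / (0.233 × 6.09 − 0.341 × 1.7) = 0.108 / 0.839 = 0.129 V⁻¹.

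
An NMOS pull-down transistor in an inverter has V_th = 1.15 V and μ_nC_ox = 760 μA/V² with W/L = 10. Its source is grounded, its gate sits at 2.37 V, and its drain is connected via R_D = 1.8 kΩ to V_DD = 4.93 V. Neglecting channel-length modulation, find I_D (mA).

V_GS = V_G = 2.37 V, so V_ov = 2.37 − 1.15 = 1.22 V.
k_n = μ_nC_ox · (W/L) = 7.6 mA/V².
Assume saturation: I_D = ½ k_n V_ov² = 0.5 × 7.6 × 1.22² = 5.66 mA, giving V_DS = V_DD − I_D R_D = 4.93 − 5.66 × 1.8 = -5.25 V.
But -5.25 V < V_ov = 1.22 V, so the device is actually in triode.
In triode I_D = k_n[V_ov V_DS − ½ V_DS²] and I_D = (V_DD − V_DS)/R_D. Equating: 6.84 V_DS² − 17.69 V_DS + 4.93 = 0, giving V_DS = 0.318 V (the root below V_ov).
I_D = (4.93 − 0.318) / 1.8 = 2.56 mA.

I_D = 2.56 mA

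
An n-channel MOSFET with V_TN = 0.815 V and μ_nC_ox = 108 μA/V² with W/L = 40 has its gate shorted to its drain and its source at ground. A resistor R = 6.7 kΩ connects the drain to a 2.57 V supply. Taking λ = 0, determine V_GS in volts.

V_GS = 1.13 V

With gate tied to drain, V_GS = V_DS ≥ V_GS − V_TN, so the device is in saturation.
k_n = μ_nC_ox · (W/L) = 4.32 mA/V².
KCL at the drain: ½ k_n (V_GS − V_TN)² = (V_DD − V_GS)/R.
Let x = V_GS − 0.815. Then 14.5 x² + x − 1.755 = 0, giving x = 0.315 V (positive root), so V_GS = 1.13 V.
I_D = (V_DD − V_GS)/R = (2.57 − 1.13) / 6.7 = 0.215 mA.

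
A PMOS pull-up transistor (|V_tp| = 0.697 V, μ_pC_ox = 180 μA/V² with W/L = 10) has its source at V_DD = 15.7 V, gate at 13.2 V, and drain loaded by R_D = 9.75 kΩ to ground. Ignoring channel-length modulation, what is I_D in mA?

I_D = 1.55 mA

V_SG = V_DD − V_G = 15.7 − 13.2 = 2.5 V, so V_ov = 2.5 − 0.697 = 1.8 V.
k_p = μ_pC_ox · (W/L) = 1.8 mA/V².
Assume saturation: I_D = ½ k_p V_ov² = 0.5 × 1.8 × 1.8² = 2.93 mA, giving V_SD = V_DD − I_D R_D = 15.7 − 2.93 × 9.75 = -12.8 V.
But -12.8 V < V_ov = 1.8 V, so the device is actually in triode.
In triode I_D = k_p[V_ov V_SD − ½ V_SD²] and I_D = (V_DD − V_SD)/R_D. Equating: 8.78 V_SD² − 32.64 V_SD + 15.7 = 0, giving V_SD = 0.568 V (the root below V_ov).
I_D = (15.7 − 0.568) / 9.75 = 1.55 mA.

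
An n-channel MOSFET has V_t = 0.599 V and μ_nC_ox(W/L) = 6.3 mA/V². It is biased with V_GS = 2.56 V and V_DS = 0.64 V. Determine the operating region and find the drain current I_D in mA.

Triode; I_D = 6.62 mA

V_ov = V_GS − V_t = 2.56 − 0.599 = 1.96 V.
Since V_DS = 0.64 V < V_ov = 1.96 V, the device is in the triode region.
I_D = k_n [V_ov · V_DS − ½ V_DS²] = 6.3 × [1.96 × 0.64 − 0.5 × 0.64²] = 6.62 mA.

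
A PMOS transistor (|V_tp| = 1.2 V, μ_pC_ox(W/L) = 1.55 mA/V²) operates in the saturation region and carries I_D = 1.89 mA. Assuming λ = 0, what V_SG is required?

V_SG = 2.76 V

In saturation I_D = ½ k_p (V_SG − |V_tp|)², so V_SG − |V_tp| = √(2 I_D / k_p) = √(2 × 1.89 / 1.55) = 1.56 V.
V_SG = 1.2 + 1.56 = 2.76 V.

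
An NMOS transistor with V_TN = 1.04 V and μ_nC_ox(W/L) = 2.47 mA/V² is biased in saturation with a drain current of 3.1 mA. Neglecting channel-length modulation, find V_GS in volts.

V_GS = 2.62 V

In saturation I_D = ½ k_n (V_GS − V_TN)², so V_GS − V_TN = √(2 I_D / k_n) = √(2 × 3.1 / 2.47) = 1.58 V.
V_GS = 1.04 + 1.58 = 2.62 V.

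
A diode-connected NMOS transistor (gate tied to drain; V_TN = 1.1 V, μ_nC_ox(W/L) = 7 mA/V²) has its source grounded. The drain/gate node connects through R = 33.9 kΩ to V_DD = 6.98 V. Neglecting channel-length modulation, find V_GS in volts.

V_GS = 1.32 V

With gate tied to drain, V_GS = V_DS ≥ V_GS − V_TN, so the device is in saturation.
KCL at the drain: ½ k_n (V_GS − V_TN)² = (V_DD − V_GS)/R.
Let x = V_GS − 1.1. Then 119 x² + x − 5.88 = 0, giving x = 0.218 V (positive root), so V_GS = 1.32 V.
I_D = (V_DD − V_GS)/R = (6.98 − 1.32) / 33.9 = 0.167 mA.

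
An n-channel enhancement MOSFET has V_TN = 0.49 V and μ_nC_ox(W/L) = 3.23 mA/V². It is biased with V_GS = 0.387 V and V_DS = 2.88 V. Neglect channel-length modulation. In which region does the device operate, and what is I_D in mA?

V_GS = 0.387 V < V_TN = 0.49 V, so the transistor is in cutoff.

Cutoff; I_D = 0 mA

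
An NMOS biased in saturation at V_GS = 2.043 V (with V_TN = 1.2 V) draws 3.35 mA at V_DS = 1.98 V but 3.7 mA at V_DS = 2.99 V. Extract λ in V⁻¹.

With V_GS fixed, I_D ∝ (1 + λ V_DS) in saturation, so I_D2/I_D1 = (1 + λ V_DS2)/(1 + λ V_DS1).
3.7/3.35 = 1.104 = (1 + 2.99 λ)/(1 + 1.98 λ).
Solving: λ (I_D1 V_DS2 − I_D2 V_DS1) = I_D2 − I_D1, so λ = (3.7 − 3.35) / (3.35 × 2.99 − 3.7 × 1.98) = 0.35 / 2.69 = 0.13 V⁻¹.

λ = 0.130 V⁻¹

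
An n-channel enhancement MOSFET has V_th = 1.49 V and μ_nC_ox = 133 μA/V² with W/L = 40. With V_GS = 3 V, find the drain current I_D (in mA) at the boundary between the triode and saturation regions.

At the boundary V_DS = V_ov = V_GS − V_th = 3 − 1.49 = 1.51 V.
k_n = μ_nC_ox · (W/L) = 5.32 mA/V².
I_D = ½ k_n V_ov² = 0.5 × 5.32 × 1.51² = 6.07 mA.

I_D = 6.07 mA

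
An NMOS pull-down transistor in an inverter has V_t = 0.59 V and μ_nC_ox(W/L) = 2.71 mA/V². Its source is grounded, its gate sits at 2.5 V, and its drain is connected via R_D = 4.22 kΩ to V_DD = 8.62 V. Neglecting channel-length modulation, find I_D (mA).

V_GS = V_G = 2.5 V, so V_ov = 2.5 − 0.59 = 1.91 V.
Assume saturation: I_D = ½ k_n V_ov² = 0.5 × 2.71 × 1.91² = 4.94 mA, giving V_DS = V_DD − I_D R_D = 8.62 − 4.94 × 4.22 = -12.2 V.
But -12.2 V < V_ov = 1.91 V, so the device is actually in triode.
In triode I_D = k_n[V_ov V_DS − ½ V_DS²] and I_D = (V_DD − V_DS)/R_D. Equating: 5.72 V_DS² − 22.84 V_DS + 8.62 = 0, giving V_DS = 0.422 V (the root below V_ov).
I_D = (8.62 − 0.422) / 4.22 = 1.94 mA.

I_D = 1.94 mA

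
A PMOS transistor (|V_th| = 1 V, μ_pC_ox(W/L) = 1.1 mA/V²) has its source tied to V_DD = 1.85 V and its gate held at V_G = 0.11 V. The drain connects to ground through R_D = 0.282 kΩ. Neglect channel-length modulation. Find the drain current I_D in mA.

V_SG = V_DD − V_G = 1.85 − 0.11 = 1.74 V, so V_ov = 1.74 − 1 = 0.74 V.
Assume saturation: I_D = ½ k_p V_ov² = 0.5 × 1.1 × 0.74² = 0.301 mA, giving V_SD = V_DD − I_D R_D = 1.85 − 0.301 × 0.282 = 1.77 V.
V_SD = 1.77 V ≥ V_ov = 0.74 V, confirming saturation.

I_D = 0.301 mA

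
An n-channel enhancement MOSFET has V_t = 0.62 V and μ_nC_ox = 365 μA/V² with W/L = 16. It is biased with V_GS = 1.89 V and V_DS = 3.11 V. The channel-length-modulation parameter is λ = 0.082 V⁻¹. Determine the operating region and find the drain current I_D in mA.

k_n = μ_nC_ox · (W/L) = 5.84 mA/V².
V_ov = V_GS − V_t = 1.89 − 0.62 = 1.27 V.
Since V_DS = 3.11 V ≥ V_ov = 1.27 V, the device is in saturation.
I_D = ½ k_n V_ov² (1 + λ V_DS) = 0.5 × 5.84 × 1.27² × (1 + 0.082 × 3.11) = 5.91 mA.

Saturation; I_D = 5.91 mA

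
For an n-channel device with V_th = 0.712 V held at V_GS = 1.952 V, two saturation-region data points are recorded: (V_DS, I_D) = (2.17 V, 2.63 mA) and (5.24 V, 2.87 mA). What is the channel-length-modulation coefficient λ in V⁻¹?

λ = 0.0318 V⁻¹

With V_GS fixed, I_D ∝ (1 + λ V_DS) in saturation, so I_D2/I_D1 = (1 + λ V_DS2)/(1 + λ V_DS1).
2.87/2.63 = 1.091 = (1 + 5.24 λ)/(1 + 2.17 λ).
Solving: λ (I_D1 V_DS2 − I_D2 V_DS1) = I_D2 − I_D1, so λ = (2.87 − 2.63) / (2.63 × 5.24 − 2.87 × 2.17) = 0.24 / 7.55 = 0.0318 V⁻¹.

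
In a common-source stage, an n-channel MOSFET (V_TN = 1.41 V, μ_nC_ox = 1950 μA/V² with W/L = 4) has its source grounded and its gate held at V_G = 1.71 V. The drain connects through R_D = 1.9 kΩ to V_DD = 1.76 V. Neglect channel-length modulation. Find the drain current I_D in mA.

V_GS = V_G = 1.71 V, so V_ov = 1.71 − 1.41 = 0.3 V.
k_n = μ_nC_ox · (W/L) = 7.8 mA/V².
Assume saturation: I_D = ½ k_n V_ov² = 0.5 × 7.8 × 0.3² = 0.351 mA, giving V_DS = V_DD − I_D R_D = 1.76 − 0.351 × 1.9 = 1.09 V.
V_DS = 1.09 V ≥ V_ov = 0.3 V, confirming saturation.

I_D = 0.351 mA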